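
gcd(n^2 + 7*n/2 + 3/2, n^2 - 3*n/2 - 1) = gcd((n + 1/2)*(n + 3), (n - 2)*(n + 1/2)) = n + 1/2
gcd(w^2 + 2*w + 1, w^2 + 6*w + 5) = w + 1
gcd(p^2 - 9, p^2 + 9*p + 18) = p + 3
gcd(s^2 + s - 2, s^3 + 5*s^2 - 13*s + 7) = s - 1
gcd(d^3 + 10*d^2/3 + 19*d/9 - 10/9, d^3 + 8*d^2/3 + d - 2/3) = d^2 + 5*d/3 - 2/3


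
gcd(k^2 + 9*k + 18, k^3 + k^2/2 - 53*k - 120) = k + 6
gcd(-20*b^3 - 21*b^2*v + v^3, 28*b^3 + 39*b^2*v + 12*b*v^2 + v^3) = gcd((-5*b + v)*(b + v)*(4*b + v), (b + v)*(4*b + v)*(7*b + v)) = 4*b^2 + 5*b*v + v^2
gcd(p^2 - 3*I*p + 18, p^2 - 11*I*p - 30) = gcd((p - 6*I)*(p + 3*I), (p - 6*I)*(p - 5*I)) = p - 6*I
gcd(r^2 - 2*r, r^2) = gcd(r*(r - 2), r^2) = r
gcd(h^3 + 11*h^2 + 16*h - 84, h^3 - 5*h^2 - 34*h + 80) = h - 2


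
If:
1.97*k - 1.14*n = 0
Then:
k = 0.578680203045685*n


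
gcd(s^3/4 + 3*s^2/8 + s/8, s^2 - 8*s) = s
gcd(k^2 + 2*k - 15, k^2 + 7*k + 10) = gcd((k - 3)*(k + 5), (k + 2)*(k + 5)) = k + 5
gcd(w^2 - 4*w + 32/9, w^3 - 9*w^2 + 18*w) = 1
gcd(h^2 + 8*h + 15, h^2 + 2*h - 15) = h + 5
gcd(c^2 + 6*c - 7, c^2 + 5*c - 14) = c + 7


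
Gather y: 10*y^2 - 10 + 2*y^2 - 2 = 12*y^2 - 12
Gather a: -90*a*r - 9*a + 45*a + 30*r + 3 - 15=a*(36 - 90*r) + 30*r - 12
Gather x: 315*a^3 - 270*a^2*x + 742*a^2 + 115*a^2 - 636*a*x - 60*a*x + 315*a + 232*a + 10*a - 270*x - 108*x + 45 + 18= 315*a^3 + 857*a^2 + 557*a + x*(-270*a^2 - 696*a - 378) + 63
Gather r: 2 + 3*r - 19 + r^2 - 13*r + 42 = r^2 - 10*r + 25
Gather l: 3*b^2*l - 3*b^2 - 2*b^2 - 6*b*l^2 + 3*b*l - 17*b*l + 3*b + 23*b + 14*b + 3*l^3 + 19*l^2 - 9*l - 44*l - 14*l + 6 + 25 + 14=-5*b^2 + 40*b + 3*l^3 + l^2*(19 - 6*b) + l*(3*b^2 - 14*b - 67) + 45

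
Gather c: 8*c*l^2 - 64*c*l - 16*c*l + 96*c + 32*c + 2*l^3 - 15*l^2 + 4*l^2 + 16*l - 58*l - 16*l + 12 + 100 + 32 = c*(8*l^2 - 80*l + 128) + 2*l^3 - 11*l^2 - 58*l + 144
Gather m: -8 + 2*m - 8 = 2*m - 16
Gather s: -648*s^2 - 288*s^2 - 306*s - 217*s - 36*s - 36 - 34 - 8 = -936*s^2 - 559*s - 78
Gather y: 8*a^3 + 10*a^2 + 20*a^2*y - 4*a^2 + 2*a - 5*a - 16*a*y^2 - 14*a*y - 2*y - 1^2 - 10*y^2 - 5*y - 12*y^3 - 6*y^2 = 8*a^3 + 6*a^2 - 3*a - 12*y^3 + y^2*(-16*a - 16) + y*(20*a^2 - 14*a - 7) - 1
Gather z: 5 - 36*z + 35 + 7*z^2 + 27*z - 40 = 7*z^2 - 9*z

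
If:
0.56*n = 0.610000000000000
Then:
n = 1.09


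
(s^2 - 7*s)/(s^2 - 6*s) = (s - 7)/(s - 6)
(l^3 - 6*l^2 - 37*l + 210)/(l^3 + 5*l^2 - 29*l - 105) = (l^2 - l - 42)/(l^2 + 10*l + 21)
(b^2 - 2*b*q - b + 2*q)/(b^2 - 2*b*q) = (b - 1)/b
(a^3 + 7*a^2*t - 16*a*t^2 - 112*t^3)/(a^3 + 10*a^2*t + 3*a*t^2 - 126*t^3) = (-a^2 + 16*t^2)/(-a^2 - 3*a*t + 18*t^2)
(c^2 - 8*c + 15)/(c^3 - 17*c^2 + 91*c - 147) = (c - 5)/(c^2 - 14*c + 49)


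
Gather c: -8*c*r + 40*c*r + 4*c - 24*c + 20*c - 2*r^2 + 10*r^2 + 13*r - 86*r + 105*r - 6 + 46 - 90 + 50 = 32*c*r + 8*r^2 + 32*r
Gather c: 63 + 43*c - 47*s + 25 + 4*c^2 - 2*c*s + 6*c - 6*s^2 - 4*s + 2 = 4*c^2 + c*(49 - 2*s) - 6*s^2 - 51*s + 90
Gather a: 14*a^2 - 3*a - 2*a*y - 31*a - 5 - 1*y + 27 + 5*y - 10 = 14*a^2 + a*(-2*y - 34) + 4*y + 12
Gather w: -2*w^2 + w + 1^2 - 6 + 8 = -2*w^2 + w + 3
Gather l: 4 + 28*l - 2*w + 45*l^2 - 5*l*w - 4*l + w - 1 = 45*l^2 + l*(24 - 5*w) - w + 3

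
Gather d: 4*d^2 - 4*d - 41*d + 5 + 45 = 4*d^2 - 45*d + 50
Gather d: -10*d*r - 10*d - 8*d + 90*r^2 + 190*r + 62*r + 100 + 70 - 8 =d*(-10*r - 18) + 90*r^2 + 252*r + 162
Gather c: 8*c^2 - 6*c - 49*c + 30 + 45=8*c^2 - 55*c + 75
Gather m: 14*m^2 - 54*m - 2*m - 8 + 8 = 14*m^2 - 56*m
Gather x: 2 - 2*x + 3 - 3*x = 5 - 5*x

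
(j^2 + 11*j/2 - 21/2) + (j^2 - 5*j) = 2*j^2 + j/2 - 21/2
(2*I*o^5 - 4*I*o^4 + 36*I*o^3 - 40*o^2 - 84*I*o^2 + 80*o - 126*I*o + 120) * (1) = 2*I*o^5 - 4*I*o^4 + 36*I*o^3 - 40*o^2 - 84*I*o^2 + 80*o - 126*I*o + 120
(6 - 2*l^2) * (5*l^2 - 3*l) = -10*l^4 + 6*l^3 + 30*l^2 - 18*l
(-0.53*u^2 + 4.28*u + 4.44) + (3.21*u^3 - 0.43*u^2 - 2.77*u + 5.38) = 3.21*u^3 - 0.96*u^2 + 1.51*u + 9.82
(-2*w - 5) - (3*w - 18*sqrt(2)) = -5*w - 5 + 18*sqrt(2)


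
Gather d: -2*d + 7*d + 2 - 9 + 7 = 5*d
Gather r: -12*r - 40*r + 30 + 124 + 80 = 234 - 52*r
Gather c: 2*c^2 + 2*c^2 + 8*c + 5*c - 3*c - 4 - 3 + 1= 4*c^2 + 10*c - 6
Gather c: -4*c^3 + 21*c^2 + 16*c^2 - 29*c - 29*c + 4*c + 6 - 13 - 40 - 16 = -4*c^3 + 37*c^2 - 54*c - 63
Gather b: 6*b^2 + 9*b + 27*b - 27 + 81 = 6*b^2 + 36*b + 54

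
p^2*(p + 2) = p^3 + 2*p^2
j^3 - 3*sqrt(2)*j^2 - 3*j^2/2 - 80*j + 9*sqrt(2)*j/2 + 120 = (j - 3/2)*(j - 8*sqrt(2))*(j + 5*sqrt(2))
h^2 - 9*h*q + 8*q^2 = (h - 8*q)*(h - q)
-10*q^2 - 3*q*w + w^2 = (-5*q + w)*(2*q + w)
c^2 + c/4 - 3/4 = (c - 3/4)*(c + 1)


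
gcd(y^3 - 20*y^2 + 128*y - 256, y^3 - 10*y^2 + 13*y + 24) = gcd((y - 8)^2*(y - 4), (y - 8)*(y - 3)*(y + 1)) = y - 8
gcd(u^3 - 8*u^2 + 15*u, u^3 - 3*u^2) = u^2 - 3*u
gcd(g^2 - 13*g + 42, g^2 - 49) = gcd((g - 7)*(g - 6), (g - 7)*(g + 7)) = g - 7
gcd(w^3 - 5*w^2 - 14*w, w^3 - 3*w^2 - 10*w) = w^2 + 2*w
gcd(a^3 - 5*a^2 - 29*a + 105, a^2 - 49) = a - 7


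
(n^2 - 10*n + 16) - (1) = n^2 - 10*n + 15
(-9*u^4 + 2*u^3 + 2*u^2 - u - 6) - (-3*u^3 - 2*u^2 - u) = -9*u^4 + 5*u^3 + 4*u^2 - 6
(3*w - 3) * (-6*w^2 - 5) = -18*w^3 + 18*w^2 - 15*w + 15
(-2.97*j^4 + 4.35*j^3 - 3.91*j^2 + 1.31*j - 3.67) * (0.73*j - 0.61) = -2.1681*j^5 + 4.9872*j^4 - 5.5078*j^3 + 3.3414*j^2 - 3.4782*j + 2.2387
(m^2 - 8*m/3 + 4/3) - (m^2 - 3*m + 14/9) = m/3 - 2/9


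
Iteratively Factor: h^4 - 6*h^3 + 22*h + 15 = (h + 1)*(h^3 - 7*h^2 + 7*h + 15) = (h + 1)^2*(h^2 - 8*h + 15) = (h - 5)*(h + 1)^2*(h - 3)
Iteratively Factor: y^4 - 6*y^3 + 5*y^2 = (y)*(y^3 - 6*y^2 + 5*y) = y*(y - 1)*(y^2 - 5*y) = y*(y - 5)*(y - 1)*(y)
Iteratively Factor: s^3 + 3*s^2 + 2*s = (s)*(s^2 + 3*s + 2) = s*(s + 2)*(s + 1)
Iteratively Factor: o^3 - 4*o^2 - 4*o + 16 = (o - 2)*(o^2 - 2*o - 8) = (o - 2)*(o + 2)*(o - 4)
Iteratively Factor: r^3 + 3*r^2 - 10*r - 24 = (r + 2)*(r^2 + r - 12) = (r - 3)*(r + 2)*(r + 4)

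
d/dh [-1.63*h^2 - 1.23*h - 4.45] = -3.26*h - 1.23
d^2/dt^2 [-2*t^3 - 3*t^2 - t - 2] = -12*t - 6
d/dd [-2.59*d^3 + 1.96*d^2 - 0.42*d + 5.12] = -7.77*d^2 + 3.92*d - 0.42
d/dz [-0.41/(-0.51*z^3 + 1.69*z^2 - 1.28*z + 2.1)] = (-0.6273*z^2 + 1.3858*z - 0.5248)/(0.51*z^3 - 1.69*z^2 + 1.28*z - 2.1)^2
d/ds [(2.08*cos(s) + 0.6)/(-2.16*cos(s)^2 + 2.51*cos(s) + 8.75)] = (4.4928*sin(s)^2 - 2.592*cos(s) - 21.1868)*sin(s)/(-2.16*cos(s)^2 + 2.51*cos(s) + 8.75)^2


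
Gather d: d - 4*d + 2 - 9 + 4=-3*d - 3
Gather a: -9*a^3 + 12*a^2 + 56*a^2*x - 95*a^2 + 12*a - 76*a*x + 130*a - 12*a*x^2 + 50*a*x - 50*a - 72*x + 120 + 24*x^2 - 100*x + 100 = -9*a^3 + a^2*(56*x - 83) + a*(-12*x^2 - 26*x + 92) + 24*x^2 - 172*x + 220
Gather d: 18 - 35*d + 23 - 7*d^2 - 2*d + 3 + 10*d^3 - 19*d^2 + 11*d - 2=10*d^3 - 26*d^2 - 26*d + 42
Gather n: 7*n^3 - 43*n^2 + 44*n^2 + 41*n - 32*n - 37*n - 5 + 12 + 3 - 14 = 7*n^3 + n^2 - 28*n - 4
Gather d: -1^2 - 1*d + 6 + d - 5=0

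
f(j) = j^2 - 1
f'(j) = 2*j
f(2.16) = 3.67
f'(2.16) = 4.32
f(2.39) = 4.71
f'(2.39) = 4.78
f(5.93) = 34.16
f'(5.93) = 11.86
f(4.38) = 18.18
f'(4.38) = 8.76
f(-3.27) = 9.69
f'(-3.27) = -6.54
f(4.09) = 15.73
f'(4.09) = 8.18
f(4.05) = 15.40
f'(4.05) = 8.10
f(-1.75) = 2.06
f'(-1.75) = -3.50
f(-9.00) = 80.00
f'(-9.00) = -18.00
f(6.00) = 35.00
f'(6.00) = 12.00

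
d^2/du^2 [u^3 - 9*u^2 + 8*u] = 6*u - 18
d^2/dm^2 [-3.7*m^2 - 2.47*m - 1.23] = -7.40000000000000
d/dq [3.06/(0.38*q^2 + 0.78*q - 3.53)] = (-2.3256*q - 2.3868)/(0.38*q^2 + 0.78*q - 3.53)^2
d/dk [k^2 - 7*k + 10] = 2*k - 7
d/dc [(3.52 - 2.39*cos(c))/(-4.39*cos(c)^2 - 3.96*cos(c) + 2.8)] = (10.4921*cos(c)^2 - 30.9056*cos(c) - 7.2472)*sin(c)/(19.2721*cos(c)^4 + 34.7688*cos(c)^3 - 8.9024*cos(c)^2 - 22.176*cos(c) + 7.84)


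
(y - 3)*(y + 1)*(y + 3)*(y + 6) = y^4 + 7*y^3 - 3*y^2 - 63*y - 54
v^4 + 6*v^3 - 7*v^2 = v^2*(v - 1)*(v + 7)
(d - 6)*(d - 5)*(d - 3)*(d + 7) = d^4 - 7*d^3 - 35*d^2 + 351*d - 630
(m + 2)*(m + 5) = m^2 + 7*m + 10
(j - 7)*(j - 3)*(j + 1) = j^3 - 9*j^2 + 11*j + 21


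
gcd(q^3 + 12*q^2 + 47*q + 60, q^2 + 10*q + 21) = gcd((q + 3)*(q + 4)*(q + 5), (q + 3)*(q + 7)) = q + 3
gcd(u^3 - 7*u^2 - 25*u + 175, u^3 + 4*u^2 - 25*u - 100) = u^2 - 25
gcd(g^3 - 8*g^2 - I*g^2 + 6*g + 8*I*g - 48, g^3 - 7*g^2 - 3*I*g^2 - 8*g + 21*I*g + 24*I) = g^2 + g*(-8 - 3*I) + 24*I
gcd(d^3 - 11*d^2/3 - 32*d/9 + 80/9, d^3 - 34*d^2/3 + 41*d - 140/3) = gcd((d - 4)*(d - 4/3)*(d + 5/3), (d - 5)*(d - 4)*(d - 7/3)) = d - 4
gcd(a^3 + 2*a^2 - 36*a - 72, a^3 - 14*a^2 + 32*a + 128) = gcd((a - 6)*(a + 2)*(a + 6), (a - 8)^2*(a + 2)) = a + 2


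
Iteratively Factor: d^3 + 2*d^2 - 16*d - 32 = (d + 4)*(d^2 - 2*d - 8) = (d - 4)*(d + 4)*(d + 2)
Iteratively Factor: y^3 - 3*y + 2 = (y - 1)*(y^2 + y - 2) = (y - 1)^2*(y + 2)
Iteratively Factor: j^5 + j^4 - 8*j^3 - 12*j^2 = (j + 2)*(j^4 - j^3 - 6*j^2) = (j + 2)^2*(j^3 - 3*j^2) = j*(j + 2)^2*(j^2 - 3*j) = j^2*(j + 2)^2*(j - 3)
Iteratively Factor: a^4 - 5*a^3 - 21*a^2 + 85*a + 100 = (a + 1)*(a^3 - 6*a^2 - 15*a + 100) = (a - 5)*(a + 1)*(a^2 - a - 20) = (a - 5)^2*(a + 1)*(a + 4)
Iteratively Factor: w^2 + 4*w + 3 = (w + 3)*(w + 1)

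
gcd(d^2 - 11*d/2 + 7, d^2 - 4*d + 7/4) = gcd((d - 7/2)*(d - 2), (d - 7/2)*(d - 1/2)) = d - 7/2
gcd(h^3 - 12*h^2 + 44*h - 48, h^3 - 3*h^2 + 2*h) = h - 2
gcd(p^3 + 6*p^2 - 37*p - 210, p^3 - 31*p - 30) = p^2 - p - 30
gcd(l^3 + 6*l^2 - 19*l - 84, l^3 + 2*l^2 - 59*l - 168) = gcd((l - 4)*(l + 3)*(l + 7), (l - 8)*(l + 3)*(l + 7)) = l^2 + 10*l + 21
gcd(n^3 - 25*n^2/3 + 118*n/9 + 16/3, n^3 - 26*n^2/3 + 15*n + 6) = n^2 - 17*n/3 - 2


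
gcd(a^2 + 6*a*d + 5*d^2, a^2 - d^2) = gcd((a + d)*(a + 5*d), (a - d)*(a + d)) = a + d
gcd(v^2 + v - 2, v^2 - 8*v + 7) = v - 1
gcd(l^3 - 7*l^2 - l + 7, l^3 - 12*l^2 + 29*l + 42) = l^2 - 6*l - 7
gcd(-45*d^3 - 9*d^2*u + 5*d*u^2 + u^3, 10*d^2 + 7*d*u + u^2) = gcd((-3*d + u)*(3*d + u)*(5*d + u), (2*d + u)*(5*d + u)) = 5*d + u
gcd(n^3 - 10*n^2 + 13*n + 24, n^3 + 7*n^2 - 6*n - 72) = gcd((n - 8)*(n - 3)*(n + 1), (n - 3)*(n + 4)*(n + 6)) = n - 3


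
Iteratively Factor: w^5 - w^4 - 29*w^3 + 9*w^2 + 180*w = (w)*(w^4 - w^3 - 29*w^2 + 9*w + 180) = w*(w - 5)*(w^3 + 4*w^2 - 9*w - 36) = w*(w - 5)*(w - 3)*(w^2 + 7*w + 12) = w*(w - 5)*(w - 3)*(w + 3)*(w + 4)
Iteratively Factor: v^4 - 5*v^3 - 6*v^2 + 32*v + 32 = (v + 2)*(v^3 - 7*v^2 + 8*v + 16) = (v - 4)*(v + 2)*(v^2 - 3*v - 4) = (v - 4)*(v + 1)*(v + 2)*(v - 4)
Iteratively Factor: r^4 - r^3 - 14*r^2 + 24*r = (r - 2)*(r^3 + r^2 - 12*r) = (r - 2)*(r + 4)*(r^2 - 3*r) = r*(r - 2)*(r + 4)*(r - 3)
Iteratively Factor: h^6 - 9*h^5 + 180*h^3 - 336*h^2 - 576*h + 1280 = (h + 2)*(h^5 - 11*h^4 + 22*h^3 + 136*h^2 - 608*h + 640) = (h + 2)*(h + 4)*(h^4 - 15*h^3 + 82*h^2 - 192*h + 160) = (h - 2)*(h + 2)*(h + 4)*(h^3 - 13*h^2 + 56*h - 80) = (h - 4)*(h - 2)*(h + 2)*(h + 4)*(h^2 - 9*h + 20) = (h - 4)^2*(h - 2)*(h + 2)*(h + 4)*(h - 5)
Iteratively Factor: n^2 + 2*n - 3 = (n - 1)*(n + 3)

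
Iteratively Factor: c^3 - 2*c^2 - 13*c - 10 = (c + 2)*(c^2 - 4*c - 5) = (c - 5)*(c + 2)*(c + 1)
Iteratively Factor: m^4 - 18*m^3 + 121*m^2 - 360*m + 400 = (m - 5)*(m^3 - 13*m^2 + 56*m - 80) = (m - 5)*(m - 4)*(m^2 - 9*m + 20) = (m - 5)*(m - 4)^2*(m - 5)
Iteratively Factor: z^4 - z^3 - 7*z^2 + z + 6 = (z + 2)*(z^3 - 3*z^2 - z + 3) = (z - 1)*(z + 2)*(z^2 - 2*z - 3) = (z - 1)*(z + 1)*(z + 2)*(z - 3)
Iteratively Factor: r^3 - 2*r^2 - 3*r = (r + 1)*(r^2 - 3*r) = (r - 3)*(r + 1)*(r)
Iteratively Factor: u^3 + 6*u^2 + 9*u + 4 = (u + 1)*(u^2 + 5*u + 4) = (u + 1)^2*(u + 4)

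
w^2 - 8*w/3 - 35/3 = (w - 5)*(w + 7/3)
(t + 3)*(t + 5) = t^2 + 8*t + 15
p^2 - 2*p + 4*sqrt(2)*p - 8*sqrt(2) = (p - 2)*(p + 4*sqrt(2))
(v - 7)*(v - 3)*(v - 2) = v^3 - 12*v^2 + 41*v - 42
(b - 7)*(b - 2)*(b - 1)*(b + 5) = b^4 - 5*b^3 - 27*b^2 + 101*b - 70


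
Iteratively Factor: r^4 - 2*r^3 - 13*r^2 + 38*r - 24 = (r - 3)*(r^3 + r^2 - 10*r + 8) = (r - 3)*(r + 4)*(r^2 - 3*r + 2) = (r - 3)*(r - 2)*(r + 4)*(r - 1)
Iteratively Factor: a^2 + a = (a)*(a + 1)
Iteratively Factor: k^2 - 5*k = (k - 5)*(k)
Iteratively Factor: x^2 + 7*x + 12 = (x + 4)*(x + 3)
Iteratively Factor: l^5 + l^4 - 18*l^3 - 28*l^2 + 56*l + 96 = (l + 3)*(l^4 - 2*l^3 - 12*l^2 + 8*l + 32) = (l - 2)*(l + 3)*(l^3 - 12*l - 16) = (l - 4)*(l - 2)*(l + 3)*(l^2 + 4*l + 4) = (l - 4)*(l - 2)*(l + 2)*(l + 3)*(l + 2)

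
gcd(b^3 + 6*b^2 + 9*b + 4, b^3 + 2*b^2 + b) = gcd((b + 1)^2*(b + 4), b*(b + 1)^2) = b^2 + 2*b + 1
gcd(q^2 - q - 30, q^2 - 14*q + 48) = q - 6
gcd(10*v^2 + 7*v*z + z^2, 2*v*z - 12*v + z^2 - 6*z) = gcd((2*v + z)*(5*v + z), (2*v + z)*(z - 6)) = 2*v + z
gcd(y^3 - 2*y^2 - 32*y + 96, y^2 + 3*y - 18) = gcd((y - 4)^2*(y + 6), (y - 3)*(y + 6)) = y + 6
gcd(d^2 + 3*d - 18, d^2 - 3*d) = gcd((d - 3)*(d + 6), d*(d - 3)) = d - 3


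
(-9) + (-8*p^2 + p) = -8*p^2 + p - 9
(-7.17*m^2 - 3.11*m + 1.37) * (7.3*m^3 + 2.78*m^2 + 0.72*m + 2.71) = -52.341*m^5 - 42.6356*m^4 - 3.8072*m^3 - 17.8613*m^2 - 7.4417*m + 3.7127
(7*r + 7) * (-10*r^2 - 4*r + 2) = -70*r^3 - 98*r^2 - 14*r + 14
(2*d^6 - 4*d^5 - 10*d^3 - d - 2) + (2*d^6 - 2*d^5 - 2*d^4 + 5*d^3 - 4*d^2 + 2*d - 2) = 4*d^6 - 6*d^5 - 2*d^4 - 5*d^3 - 4*d^2 + d - 4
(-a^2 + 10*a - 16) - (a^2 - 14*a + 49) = -2*a^2 + 24*a - 65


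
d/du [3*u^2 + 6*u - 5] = 6*u + 6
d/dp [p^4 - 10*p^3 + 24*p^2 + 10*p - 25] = 4*p^3 - 30*p^2 + 48*p + 10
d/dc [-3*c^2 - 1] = -6*c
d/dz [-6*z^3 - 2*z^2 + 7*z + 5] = -18*z^2 - 4*z + 7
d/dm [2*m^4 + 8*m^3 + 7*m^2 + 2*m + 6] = 8*m^3 + 24*m^2 + 14*m + 2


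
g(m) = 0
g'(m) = 0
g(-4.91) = 0.00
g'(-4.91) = 0.00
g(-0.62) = 0.00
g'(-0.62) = 0.00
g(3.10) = 0.00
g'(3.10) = 0.00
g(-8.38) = 0.00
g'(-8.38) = 0.00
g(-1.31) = 0.00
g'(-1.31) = 0.00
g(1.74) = 0.00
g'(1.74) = 0.00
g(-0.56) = 0.00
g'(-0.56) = 0.00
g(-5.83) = 0.00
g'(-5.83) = 0.00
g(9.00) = 0.00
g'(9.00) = 0.00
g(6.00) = 0.00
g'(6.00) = 0.00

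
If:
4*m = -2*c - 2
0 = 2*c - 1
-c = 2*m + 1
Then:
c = 1/2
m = -3/4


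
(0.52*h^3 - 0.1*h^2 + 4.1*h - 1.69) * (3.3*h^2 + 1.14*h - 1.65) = 1.716*h^5 + 0.2628*h^4 + 12.558*h^3 - 0.738*h^2 - 8.6916*h + 2.7885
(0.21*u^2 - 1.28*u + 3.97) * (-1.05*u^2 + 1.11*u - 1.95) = -0.2205*u^4 + 1.5771*u^3 - 5.9988*u^2 + 6.9027*u - 7.7415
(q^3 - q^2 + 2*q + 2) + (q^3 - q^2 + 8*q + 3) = 2*q^3 - 2*q^2 + 10*q + 5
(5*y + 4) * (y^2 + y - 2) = 5*y^3 + 9*y^2 - 6*y - 8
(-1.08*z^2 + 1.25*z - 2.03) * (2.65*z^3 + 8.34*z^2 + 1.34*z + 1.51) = -2.862*z^5 - 5.6947*z^4 + 3.5983*z^3 - 16.886*z^2 - 0.8327*z - 3.0653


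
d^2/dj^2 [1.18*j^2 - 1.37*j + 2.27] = 2.36000000000000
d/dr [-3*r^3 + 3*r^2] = 3*r*(2 - 3*r)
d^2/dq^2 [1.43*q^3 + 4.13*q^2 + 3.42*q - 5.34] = 8.58*q + 8.26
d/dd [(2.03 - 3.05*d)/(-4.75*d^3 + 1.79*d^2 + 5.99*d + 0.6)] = (-28.975*d^3 + 34.387*d^2 - 7.2674*d - 13.9897)/(22.5625*d^6 - 17.005*d^5 - 53.7009*d^4 + 15.7442*d^3 + 38.0281*d^2 + 7.188*d + 0.36)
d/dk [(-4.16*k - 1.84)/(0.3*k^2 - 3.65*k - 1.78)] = (1.248*k^2 + 1.104*k + 0.688800000000001)/(0.09*k^4 - 2.19*k^3 + 12.2545*k^2 + 12.994*k + 3.1684)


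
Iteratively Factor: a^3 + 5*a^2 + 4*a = (a + 1)*(a^2 + 4*a) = a*(a + 1)*(a + 4)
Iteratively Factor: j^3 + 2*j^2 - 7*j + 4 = (j - 1)*(j^2 + 3*j - 4) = (j - 1)^2*(j + 4)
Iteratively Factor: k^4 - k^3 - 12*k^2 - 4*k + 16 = (k + 2)*(k^3 - 3*k^2 - 6*k + 8) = (k - 1)*(k + 2)*(k^2 - 2*k - 8) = (k - 4)*(k - 1)*(k + 2)*(k + 2)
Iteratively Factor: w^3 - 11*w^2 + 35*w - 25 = (w - 1)*(w^2 - 10*w + 25) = (w - 5)*(w - 1)*(w - 5)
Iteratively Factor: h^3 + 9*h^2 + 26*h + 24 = (h + 4)*(h^2 + 5*h + 6) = (h + 2)*(h + 4)*(h + 3)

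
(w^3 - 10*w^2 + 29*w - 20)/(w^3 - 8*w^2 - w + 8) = (w^2 - 9*w + 20)/(w^2 - 7*w - 8)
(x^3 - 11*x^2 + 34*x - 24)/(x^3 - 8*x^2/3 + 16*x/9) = 9*(x^3 - 11*x^2 + 34*x - 24)/(x*(9*x^2 - 24*x + 16))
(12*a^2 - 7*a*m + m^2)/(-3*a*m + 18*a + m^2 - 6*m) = (-4*a + m)/(m - 6)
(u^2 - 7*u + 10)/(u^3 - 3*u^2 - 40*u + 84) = (u - 5)/(u^2 - u - 42)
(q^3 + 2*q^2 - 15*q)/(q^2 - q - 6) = q*(q + 5)/(q + 2)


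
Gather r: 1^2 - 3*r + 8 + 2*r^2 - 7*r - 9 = 2*r^2 - 10*r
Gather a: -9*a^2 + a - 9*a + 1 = -9*a^2 - 8*a + 1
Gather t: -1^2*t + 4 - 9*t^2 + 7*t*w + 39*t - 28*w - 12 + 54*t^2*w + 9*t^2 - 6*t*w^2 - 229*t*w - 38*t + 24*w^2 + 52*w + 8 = 54*t^2*w + t*(-6*w^2 - 222*w) + 24*w^2 + 24*w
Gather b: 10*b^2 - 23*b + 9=10*b^2 - 23*b + 9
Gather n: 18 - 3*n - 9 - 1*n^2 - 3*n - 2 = -n^2 - 6*n + 7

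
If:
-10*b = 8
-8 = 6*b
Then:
No Solution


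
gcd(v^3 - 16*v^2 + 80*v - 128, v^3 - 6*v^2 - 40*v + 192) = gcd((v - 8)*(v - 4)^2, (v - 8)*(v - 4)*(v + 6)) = v^2 - 12*v + 32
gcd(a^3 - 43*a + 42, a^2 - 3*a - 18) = a - 6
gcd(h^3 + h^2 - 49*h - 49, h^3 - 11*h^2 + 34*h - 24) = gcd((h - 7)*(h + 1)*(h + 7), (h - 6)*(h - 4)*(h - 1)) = 1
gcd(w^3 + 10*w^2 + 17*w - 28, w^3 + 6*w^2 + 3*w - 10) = w - 1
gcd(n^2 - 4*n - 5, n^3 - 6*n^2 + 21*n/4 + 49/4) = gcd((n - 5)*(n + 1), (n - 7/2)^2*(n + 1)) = n + 1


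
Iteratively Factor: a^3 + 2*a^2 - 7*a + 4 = (a - 1)*(a^2 + 3*a - 4) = (a - 1)^2*(a + 4)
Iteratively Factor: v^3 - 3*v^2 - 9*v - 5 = (v - 5)*(v^2 + 2*v + 1) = (v - 5)*(v + 1)*(v + 1)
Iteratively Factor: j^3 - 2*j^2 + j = (j - 1)*(j^2 - j) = (j - 1)^2*(j)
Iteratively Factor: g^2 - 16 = (g + 4)*(g - 4)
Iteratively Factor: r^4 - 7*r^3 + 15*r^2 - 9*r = (r - 3)*(r^3 - 4*r^2 + 3*r) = (r - 3)*(r - 1)*(r^2 - 3*r) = (r - 3)^2*(r - 1)*(r)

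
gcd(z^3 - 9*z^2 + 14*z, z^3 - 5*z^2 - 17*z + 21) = z - 7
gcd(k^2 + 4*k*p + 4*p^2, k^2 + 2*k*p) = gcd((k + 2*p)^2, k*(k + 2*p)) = k + 2*p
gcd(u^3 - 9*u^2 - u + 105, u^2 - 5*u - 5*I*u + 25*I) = u - 5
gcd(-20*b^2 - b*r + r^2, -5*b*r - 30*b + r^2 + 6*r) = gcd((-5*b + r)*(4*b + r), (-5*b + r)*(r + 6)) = -5*b + r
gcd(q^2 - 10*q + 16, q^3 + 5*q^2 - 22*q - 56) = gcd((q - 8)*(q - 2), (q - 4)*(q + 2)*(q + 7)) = 1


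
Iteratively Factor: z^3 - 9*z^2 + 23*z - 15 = (z - 5)*(z^2 - 4*z + 3) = (z - 5)*(z - 1)*(z - 3)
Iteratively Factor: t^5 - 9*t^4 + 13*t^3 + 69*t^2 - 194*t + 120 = (t - 2)*(t^4 - 7*t^3 - t^2 + 67*t - 60) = (t - 2)*(t - 1)*(t^3 - 6*t^2 - 7*t + 60) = (t - 2)*(t - 1)*(t + 3)*(t^2 - 9*t + 20) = (t - 5)*(t - 2)*(t - 1)*(t + 3)*(t - 4)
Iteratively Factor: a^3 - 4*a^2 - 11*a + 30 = (a - 5)*(a^2 + a - 6) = (a - 5)*(a + 3)*(a - 2)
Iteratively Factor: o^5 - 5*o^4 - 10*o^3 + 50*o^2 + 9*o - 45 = (o + 1)*(o^4 - 6*o^3 - 4*o^2 + 54*o - 45) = (o + 1)*(o + 3)*(o^3 - 9*o^2 + 23*o - 15) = (o - 1)*(o + 1)*(o + 3)*(o^2 - 8*o + 15) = (o - 5)*(o - 1)*(o + 1)*(o + 3)*(o - 3)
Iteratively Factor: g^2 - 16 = (g + 4)*(g - 4)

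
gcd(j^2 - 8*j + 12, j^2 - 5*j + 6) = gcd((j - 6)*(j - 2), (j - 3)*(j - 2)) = j - 2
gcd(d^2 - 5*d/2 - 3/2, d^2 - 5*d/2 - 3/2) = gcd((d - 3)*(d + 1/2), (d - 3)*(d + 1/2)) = d^2 - 5*d/2 - 3/2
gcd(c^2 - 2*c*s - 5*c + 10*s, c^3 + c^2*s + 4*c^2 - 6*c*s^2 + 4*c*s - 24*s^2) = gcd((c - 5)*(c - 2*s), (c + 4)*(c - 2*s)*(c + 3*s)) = -c + 2*s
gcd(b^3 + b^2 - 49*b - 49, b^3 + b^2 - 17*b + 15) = 1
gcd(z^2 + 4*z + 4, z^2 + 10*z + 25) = 1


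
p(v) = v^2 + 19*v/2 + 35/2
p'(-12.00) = -14.50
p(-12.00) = 47.50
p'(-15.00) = -20.50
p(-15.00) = 100.00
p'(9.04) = 27.58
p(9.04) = 185.10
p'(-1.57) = 6.36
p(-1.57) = 5.05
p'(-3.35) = 2.80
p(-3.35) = -3.10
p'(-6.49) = -3.48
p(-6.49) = -2.03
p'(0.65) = 10.80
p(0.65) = 24.10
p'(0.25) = 10.00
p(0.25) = 19.94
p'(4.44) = 18.38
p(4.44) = 79.39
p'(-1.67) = 6.16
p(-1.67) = 4.42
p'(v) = 2*v + 19/2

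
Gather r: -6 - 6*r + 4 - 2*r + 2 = -8*r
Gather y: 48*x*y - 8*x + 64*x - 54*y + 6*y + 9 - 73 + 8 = 56*x + y*(48*x - 48) - 56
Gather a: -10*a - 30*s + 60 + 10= -10*a - 30*s + 70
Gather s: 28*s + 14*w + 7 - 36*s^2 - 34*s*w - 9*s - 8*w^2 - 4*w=-36*s^2 + s*(19 - 34*w) - 8*w^2 + 10*w + 7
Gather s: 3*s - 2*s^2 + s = -2*s^2 + 4*s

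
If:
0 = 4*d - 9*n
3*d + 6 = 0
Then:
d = -2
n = -8/9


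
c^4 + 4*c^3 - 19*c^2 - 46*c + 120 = (c - 3)*(c - 2)*(c + 4)*(c + 5)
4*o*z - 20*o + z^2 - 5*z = (4*o + z)*(z - 5)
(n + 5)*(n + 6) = n^2 + 11*n + 30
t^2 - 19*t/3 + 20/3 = (t - 5)*(t - 4/3)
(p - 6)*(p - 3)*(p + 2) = p^3 - 7*p^2 + 36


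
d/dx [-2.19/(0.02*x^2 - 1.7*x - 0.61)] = (0.0876*x - 3.723)/(-0.02*x^2 + 1.7*x + 0.61)^2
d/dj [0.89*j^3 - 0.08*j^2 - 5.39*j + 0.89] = 2.67*j^2 - 0.16*j - 5.39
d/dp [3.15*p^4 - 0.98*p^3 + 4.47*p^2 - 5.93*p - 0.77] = 12.6*p^3 - 2.94*p^2 + 8.94*p - 5.93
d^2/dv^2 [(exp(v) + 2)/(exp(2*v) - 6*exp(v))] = (exp(3*v) + 14*exp(2*v) - 36*exp(v) + 72)*exp(-v)/(exp(3*v) - 18*exp(2*v) + 108*exp(v) - 216)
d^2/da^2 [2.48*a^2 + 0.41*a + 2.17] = 4.96000000000000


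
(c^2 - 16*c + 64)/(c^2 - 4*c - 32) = (c - 8)/(c + 4)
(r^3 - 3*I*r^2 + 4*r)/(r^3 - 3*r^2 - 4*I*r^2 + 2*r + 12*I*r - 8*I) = r*(r + I)/(r^2 - 3*r + 2)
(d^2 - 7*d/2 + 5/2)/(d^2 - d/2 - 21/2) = (-2*d^2 + 7*d - 5)/(-2*d^2 + d + 21)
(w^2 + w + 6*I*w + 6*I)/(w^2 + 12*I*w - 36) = (w + 1)/(w + 6*I)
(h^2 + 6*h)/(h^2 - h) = (h + 6)/(h - 1)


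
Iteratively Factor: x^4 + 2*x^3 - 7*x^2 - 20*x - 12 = (x + 1)*(x^3 + x^2 - 8*x - 12) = (x - 3)*(x + 1)*(x^2 + 4*x + 4) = (x - 3)*(x + 1)*(x + 2)*(x + 2)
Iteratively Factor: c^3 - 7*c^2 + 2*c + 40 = (c - 5)*(c^2 - 2*c - 8) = (c - 5)*(c - 4)*(c + 2)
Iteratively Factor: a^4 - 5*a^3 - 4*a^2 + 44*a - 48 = (a - 2)*(a^3 - 3*a^2 - 10*a + 24) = (a - 2)^2*(a^2 - a - 12) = (a - 2)^2*(a + 3)*(a - 4)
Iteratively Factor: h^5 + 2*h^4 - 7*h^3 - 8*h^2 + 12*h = (h + 3)*(h^4 - h^3 - 4*h^2 + 4*h) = (h - 2)*(h + 3)*(h^3 + h^2 - 2*h) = h*(h - 2)*(h + 3)*(h^2 + h - 2) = h*(h - 2)*(h - 1)*(h + 3)*(h + 2)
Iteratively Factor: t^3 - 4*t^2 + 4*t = (t - 2)*(t^2 - 2*t) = t*(t - 2)*(t - 2)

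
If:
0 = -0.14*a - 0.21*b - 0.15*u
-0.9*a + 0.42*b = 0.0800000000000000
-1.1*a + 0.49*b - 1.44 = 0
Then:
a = -26.93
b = -57.52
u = 105.67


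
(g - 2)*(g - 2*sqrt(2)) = g^2 - 2*sqrt(2)*g - 2*g + 4*sqrt(2)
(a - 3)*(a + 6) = a^2 + 3*a - 18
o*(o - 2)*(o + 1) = o^3 - o^2 - 2*o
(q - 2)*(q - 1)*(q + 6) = q^3 + 3*q^2 - 16*q + 12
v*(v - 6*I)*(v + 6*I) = v^3 + 36*v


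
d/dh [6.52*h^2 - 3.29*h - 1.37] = 13.04*h - 3.29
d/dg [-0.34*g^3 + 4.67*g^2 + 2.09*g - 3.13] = -1.02*g^2 + 9.34*g + 2.09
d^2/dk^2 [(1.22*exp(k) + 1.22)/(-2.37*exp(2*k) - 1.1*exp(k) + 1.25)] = (-6.852618*exp(4*k) - 24.229932*exp(3*k) - 31.22712*exp(2*k) - 17.6107*exp(k) - 3.58375)*exp(k)/(13.312053*exp(6*k) + 18.53577*exp(5*k) - 12.460275*exp(4*k) - 18.2215*exp(3*k) + 6.571875*exp(2*k) + 5.15625*exp(k) - 1.953125)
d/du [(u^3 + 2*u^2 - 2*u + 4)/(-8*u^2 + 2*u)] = (-2*u^4 + u^3 - 3*u^2 + 16*u - 2)/(u^2*(16*u^2 - 8*u + 1))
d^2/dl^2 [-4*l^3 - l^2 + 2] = -24*l - 2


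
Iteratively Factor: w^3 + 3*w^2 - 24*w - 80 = (w + 4)*(w^2 - w - 20) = (w - 5)*(w + 4)*(w + 4)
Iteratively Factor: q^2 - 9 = (q + 3)*(q - 3)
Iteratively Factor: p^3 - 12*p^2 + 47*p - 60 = (p - 3)*(p^2 - 9*p + 20) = (p - 5)*(p - 3)*(p - 4)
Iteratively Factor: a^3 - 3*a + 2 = (a - 1)*(a^2 + a - 2) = (a - 1)*(a + 2)*(a - 1)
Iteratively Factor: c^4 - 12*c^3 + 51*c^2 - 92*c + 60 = (c - 2)*(c^3 - 10*c^2 + 31*c - 30) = (c - 2)^2*(c^2 - 8*c + 15) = (c - 5)*(c - 2)^2*(c - 3)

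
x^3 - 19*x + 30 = (x - 3)*(x - 2)*(x + 5)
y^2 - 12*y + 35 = (y - 7)*(y - 5)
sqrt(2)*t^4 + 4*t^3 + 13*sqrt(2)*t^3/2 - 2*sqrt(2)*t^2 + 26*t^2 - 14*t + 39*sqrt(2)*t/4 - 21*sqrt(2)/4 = (t - 1/2)*(t + 7)*(t + 3*sqrt(2)/2)*(sqrt(2)*t + 1)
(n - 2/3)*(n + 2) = n^2 + 4*n/3 - 4/3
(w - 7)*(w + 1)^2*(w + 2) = w^4 - 3*w^3 - 23*w^2 - 33*w - 14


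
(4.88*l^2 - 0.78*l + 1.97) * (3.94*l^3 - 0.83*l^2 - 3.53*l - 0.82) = 19.2272*l^5 - 7.1236*l^4 - 8.8172*l^3 - 2.8833*l^2 - 6.3145*l - 1.6154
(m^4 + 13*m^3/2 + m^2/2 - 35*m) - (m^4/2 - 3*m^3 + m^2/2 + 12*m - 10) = m^4/2 + 19*m^3/2 - 47*m + 10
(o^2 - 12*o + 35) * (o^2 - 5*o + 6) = o^4 - 17*o^3 + 101*o^2 - 247*o + 210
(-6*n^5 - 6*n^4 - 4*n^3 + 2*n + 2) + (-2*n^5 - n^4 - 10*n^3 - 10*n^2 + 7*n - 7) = -8*n^5 - 7*n^4 - 14*n^3 - 10*n^2 + 9*n - 5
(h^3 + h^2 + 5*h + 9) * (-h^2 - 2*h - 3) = -h^5 - 3*h^4 - 10*h^3 - 22*h^2 - 33*h - 27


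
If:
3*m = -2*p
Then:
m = -2*p/3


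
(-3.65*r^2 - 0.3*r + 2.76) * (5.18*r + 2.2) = -18.907*r^3 - 9.584*r^2 + 13.6368*r + 6.072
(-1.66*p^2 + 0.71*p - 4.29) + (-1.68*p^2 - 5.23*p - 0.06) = -3.34*p^2 - 4.52*p - 4.35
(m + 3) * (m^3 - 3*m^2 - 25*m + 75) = m^4 - 34*m^2 + 225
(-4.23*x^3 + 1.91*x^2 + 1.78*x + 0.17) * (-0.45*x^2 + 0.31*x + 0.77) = 1.9035*x^5 - 2.1708*x^4 - 3.466*x^3 + 1.946*x^2 + 1.4233*x + 0.1309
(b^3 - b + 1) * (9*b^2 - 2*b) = 9*b^5 - 2*b^4 - 9*b^3 + 11*b^2 - 2*b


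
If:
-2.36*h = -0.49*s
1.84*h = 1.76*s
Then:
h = 0.00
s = 0.00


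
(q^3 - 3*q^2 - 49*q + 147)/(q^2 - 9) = (q^2 - 49)/(q + 3)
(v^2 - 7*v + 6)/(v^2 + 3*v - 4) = (v - 6)/(v + 4)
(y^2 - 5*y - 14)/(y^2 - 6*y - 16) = (y - 7)/(y - 8)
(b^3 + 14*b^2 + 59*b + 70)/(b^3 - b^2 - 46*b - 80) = (b + 7)/(b - 8)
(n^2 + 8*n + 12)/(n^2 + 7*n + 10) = (n + 6)/(n + 5)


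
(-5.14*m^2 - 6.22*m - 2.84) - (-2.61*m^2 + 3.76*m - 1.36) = -2.53*m^2 - 9.98*m - 1.48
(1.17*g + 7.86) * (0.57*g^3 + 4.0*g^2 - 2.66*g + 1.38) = 0.6669*g^4 + 9.1602*g^3 + 28.3278*g^2 - 19.293*g + 10.8468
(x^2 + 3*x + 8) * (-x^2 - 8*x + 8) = -x^4 - 11*x^3 - 24*x^2 - 40*x + 64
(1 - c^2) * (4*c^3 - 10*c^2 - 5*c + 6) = -4*c^5 + 10*c^4 + 9*c^3 - 16*c^2 - 5*c + 6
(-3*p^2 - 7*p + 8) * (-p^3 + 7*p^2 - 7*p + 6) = 3*p^5 - 14*p^4 - 36*p^3 + 87*p^2 - 98*p + 48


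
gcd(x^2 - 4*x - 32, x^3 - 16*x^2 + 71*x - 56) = x - 8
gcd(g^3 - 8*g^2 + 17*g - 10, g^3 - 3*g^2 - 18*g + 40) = g^2 - 7*g + 10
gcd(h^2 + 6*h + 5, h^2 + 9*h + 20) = h + 5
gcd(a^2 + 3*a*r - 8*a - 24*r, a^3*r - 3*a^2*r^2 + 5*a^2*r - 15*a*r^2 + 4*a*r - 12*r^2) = 1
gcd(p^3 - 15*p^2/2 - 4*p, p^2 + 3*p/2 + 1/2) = p + 1/2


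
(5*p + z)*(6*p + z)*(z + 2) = 30*p^2*z + 60*p^2 + 11*p*z^2 + 22*p*z + z^3 + 2*z^2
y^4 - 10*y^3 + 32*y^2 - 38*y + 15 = (y - 5)*(y - 3)*(y - 1)^2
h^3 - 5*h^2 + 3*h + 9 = (h - 3)^2*(h + 1)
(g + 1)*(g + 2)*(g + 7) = g^3 + 10*g^2 + 23*g + 14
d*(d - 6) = d^2 - 6*d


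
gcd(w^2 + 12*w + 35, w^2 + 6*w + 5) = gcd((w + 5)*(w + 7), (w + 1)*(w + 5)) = w + 5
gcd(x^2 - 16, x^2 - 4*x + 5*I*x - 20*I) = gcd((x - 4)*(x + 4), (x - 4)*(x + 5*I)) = x - 4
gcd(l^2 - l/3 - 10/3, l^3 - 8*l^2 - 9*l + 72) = 1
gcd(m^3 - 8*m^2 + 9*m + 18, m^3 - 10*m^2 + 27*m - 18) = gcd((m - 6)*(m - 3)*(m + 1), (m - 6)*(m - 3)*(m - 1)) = m^2 - 9*m + 18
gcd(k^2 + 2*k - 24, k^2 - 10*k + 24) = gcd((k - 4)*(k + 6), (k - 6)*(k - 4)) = k - 4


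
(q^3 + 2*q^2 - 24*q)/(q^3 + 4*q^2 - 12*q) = (q - 4)/(q - 2)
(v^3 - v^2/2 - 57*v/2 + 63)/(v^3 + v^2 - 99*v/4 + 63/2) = 2*(v - 3)/(2*v - 3)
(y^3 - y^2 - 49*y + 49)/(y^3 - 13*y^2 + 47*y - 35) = (y + 7)/(y - 5)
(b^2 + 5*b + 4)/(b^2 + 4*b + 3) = (b + 4)/(b + 3)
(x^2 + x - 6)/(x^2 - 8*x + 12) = (x + 3)/(x - 6)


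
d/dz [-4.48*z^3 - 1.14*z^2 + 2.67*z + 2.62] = -13.44*z^2 - 2.28*z + 2.67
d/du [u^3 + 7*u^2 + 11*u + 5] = 3*u^2 + 14*u + 11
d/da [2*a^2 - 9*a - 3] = 4*a - 9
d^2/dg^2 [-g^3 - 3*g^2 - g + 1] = -6*g - 6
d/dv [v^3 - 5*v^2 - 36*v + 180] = 3*v^2 - 10*v - 36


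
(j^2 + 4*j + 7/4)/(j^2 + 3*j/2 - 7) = (j + 1/2)/(j - 2)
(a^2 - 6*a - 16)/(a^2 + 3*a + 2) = (a - 8)/(a + 1)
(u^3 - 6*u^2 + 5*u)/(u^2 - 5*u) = u - 1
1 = 1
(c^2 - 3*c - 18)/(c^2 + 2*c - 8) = (c^2 - 3*c - 18)/(c^2 + 2*c - 8)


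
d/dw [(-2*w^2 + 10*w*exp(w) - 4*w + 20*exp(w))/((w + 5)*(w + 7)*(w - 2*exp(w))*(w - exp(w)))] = 2*((1 - exp(w))*(w + 5)*(w + 7)*(w - 2*exp(w))*(w^2 - 5*w*exp(w) + 2*w - 10*exp(w)) + (w + 5)*(w + 7)*(w - 2*exp(w))*(w - exp(w))*(5*w*exp(w) - 2*w + 15*exp(w) - 2) - (w + 5)*(w + 7)*(w - exp(w))*(2*exp(w) - 1)*(w^2 - 5*w*exp(w) + 2*w - 10*exp(w)) + (w + 5)*(w - 2*exp(w))*(w - exp(w))*(w^2 - 5*w*exp(w) + 2*w - 10*exp(w)) + (w + 7)*(w - 2*exp(w))*(w - exp(w))*(w^2 - 5*w*exp(w) + 2*w - 10*exp(w)))/((w + 5)^2*(w + 7)^2*(w - 2*exp(w))^2*(w - exp(w))^2)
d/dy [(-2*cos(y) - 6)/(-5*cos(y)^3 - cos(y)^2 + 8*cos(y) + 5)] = 2*(27*cos(y)/2 + 23*cos(2*y) + 5*cos(3*y)/2 + 4)*sin(y)/(5*cos(y)^3 + cos(y)^2 - 8*cos(y) - 5)^2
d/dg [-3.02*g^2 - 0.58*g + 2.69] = -6.04*g - 0.58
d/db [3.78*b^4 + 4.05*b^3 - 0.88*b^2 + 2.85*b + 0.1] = 15.12*b^3 + 12.15*b^2 - 1.76*b + 2.85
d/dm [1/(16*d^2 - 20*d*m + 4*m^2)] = (5*d - 2*m)/(4*(4*d^2 - 5*d*m + m^2)^2)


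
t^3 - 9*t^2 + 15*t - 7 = (t - 7)*(t - 1)^2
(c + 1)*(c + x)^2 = c^3 + 2*c^2*x + c^2 + c*x^2 + 2*c*x + x^2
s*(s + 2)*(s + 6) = s^3 + 8*s^2 + 12*s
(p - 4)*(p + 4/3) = p^2 - 8*p/3 - 16/3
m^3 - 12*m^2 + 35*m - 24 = (m - 8)*(m - 3)*(m - 1)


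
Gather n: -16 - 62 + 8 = -70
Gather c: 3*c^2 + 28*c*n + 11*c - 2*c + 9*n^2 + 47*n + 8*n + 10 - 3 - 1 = 3*c^2 + c*(28*n + 9) + 9*n^2 + 55*n + 6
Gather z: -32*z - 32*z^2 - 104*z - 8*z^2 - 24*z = -40*z^2 - 160*z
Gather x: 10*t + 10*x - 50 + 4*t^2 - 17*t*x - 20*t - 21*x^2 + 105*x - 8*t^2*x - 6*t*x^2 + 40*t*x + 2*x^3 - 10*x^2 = 4*t^2 - 10*t + 2*x^3 + x^2*(-6*t - 31) + x*(-8*t^2 + 23*t + 115) - 50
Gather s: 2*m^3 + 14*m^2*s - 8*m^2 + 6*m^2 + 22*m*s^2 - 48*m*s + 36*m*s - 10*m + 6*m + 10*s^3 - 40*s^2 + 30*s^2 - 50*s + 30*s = 2*m^3 - 2*m^2 - 4*m + 10*s^3 + s^2*(22*m - 10) + s*(14*m^2 - 12*m - 20)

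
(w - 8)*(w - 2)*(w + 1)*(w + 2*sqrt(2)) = w^4 - 9*w^3 + 2*sqrt(2)*w^3 - 18*sqrt(2)*w^2 + 6*w^2 + 16*w + 12*sqrt(2)*w + 32*sqrt(2)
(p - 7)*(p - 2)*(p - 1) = p^3 - 10*p^2 + 23*p - 14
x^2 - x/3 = x*(x - 1/3)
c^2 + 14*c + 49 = (c + 7)^2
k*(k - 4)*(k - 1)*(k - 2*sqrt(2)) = k^4 - 5*k^3 - 2*sqrt(2)*k^3 + 4*k^2 + 10*sqrt(2)*k^2 - 8*sqrt(2)*k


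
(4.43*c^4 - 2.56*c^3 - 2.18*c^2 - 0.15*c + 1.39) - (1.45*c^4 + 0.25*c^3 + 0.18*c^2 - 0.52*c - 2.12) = 2.98*c^4 - 2.81*c^3 - 2.36*c^2 + 0.37*c + 3.51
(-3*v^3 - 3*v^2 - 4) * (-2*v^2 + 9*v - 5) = 6*v^5 - 21*v^4 - 12*v^3 + 23*v^2 - 36*v + 20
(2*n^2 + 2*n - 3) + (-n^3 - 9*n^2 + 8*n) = -n^3 - 7*n^2 + 10*n - 3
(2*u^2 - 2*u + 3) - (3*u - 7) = 2*u^2 - 5*u + 10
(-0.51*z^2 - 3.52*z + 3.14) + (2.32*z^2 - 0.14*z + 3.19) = 1.81*z^2 - 3.66*z + 6.33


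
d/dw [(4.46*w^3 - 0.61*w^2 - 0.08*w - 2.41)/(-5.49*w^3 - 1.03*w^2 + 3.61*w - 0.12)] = (-7.9427*w^4 + 31.3228*w^3 - 43.5828*w^2 - 4.8182*w + 8.7097)/(30.1401*w^6 + 11.3094*w^5 - 38.5769*w^4 - 6.119*w^3 + 13.2793*w^2 - 0.8664*w + 0.0144)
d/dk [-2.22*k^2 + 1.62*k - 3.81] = 1.62 - 4.44*k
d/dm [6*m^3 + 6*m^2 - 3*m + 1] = 18*m^2 + 12*m - 3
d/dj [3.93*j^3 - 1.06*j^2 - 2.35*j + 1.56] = 11.79*j^2 - 2.12*j - 2.35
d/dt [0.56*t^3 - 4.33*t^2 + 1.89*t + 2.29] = 1.68*t^2 - 8.66*t + 1.89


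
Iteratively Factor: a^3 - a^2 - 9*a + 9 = (a - 3)*(a^2 + 2*a - 3) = (a - 3)*(a + 3)*(a - 1)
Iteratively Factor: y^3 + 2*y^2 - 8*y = (y + 4)*(y^2 - 2*y) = y*(y + 4)*(y - 2)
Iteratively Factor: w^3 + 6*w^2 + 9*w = (w)*(w^2 + 6*w + 9) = w*(w + 3)*(w + 3)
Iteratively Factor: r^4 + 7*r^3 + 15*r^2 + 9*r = (r + 3)*(r^3 + 4*r^2 + 3*r) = (r + 3)^2*(r^2 + r) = r*(r + 3)^2*(r + 1)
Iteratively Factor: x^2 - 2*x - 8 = (x - 4)*(x + 2)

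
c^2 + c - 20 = (c - 4)*(c + 5)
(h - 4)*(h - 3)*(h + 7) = h^3 - 37*h + 84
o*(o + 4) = o^2 + 4*o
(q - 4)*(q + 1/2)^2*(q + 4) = q^4 + q^3 - 63*q^2/4 - 16*q - 4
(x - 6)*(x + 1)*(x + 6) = x^3 + x^2 - 36*x - 36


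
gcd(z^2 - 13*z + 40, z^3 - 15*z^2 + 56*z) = z - 8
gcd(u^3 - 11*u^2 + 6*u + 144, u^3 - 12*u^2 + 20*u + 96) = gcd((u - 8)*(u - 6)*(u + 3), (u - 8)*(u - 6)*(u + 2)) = u^2 - 14*u + 48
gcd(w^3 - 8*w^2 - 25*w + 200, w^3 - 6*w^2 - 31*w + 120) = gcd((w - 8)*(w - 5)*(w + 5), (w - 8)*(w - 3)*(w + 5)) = w^2 - 3*w - 40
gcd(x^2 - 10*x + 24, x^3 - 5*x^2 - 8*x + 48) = x - 4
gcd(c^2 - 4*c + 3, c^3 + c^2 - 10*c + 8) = c - 1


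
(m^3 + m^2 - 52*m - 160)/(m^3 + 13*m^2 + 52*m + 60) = (m^2 - 4*m - 32)/(m^2 + 8*m + 12)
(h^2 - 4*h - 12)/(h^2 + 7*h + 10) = (h - 6)/(h + 5)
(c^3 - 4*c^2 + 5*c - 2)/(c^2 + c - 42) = (c^3 - 4*c^2 + 5*c - 2)/(c^2 + c - 42)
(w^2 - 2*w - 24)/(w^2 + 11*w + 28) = (w - 6)/(w + 7)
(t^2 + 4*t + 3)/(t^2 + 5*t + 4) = (t + 3)/(t + 4)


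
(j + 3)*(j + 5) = j^2 + 8*j + 15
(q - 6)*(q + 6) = q^2 - 36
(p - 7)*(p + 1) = p^2 - 6*p - 7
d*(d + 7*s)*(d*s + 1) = d^3*s + 7*d^2*s^2 + d^2 + 7*d*s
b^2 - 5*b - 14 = (b - 7)*(b + 2)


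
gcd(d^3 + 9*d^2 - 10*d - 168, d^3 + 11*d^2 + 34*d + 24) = d + 6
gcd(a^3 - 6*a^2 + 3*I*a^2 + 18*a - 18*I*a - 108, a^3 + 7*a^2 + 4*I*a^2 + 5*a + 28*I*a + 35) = 1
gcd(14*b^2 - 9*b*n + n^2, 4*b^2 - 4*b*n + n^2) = 2*b - n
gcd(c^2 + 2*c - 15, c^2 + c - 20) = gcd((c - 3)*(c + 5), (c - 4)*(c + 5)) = c + 5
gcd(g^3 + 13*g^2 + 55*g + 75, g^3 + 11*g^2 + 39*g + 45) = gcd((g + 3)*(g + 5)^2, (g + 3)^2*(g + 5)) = g^2 + 8*g + 15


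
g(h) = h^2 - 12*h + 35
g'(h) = 2*h - 12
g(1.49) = 19.34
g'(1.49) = -9.02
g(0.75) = 26.56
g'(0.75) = -10.50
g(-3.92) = 97.41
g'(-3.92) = -19.84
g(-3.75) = 94.06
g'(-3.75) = -19.50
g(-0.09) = 36.09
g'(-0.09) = -12.18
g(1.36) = 20.53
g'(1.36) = -9.28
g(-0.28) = 38.44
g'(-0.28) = -12.56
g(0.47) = 29.58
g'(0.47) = -11.06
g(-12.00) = 323.00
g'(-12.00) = -36.00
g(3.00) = 8.00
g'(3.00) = -6.00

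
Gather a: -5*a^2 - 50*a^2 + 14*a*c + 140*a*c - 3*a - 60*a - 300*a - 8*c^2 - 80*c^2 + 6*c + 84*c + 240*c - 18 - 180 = -55*a^2 + a*(154*c - 363) - 88*c^2 + 330*c - 198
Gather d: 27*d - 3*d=24*d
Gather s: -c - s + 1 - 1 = -c - s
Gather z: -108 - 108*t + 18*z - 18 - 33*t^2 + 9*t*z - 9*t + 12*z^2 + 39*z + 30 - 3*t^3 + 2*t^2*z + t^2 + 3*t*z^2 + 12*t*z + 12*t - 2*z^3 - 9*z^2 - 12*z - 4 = -3*t^3 - 32*t^2 - 105*t - 2*z^3 + z^2*(3*t + 3) + z*(2*t^2 + 21*t + 45) - 100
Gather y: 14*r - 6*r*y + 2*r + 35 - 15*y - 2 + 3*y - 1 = 16*r + y*(-6*r - 12) + 32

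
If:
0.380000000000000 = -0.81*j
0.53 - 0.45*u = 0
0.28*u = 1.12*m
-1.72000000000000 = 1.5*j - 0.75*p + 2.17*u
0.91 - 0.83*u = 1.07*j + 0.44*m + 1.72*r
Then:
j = -0.47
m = 0.29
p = 4.76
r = 0.18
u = 1.18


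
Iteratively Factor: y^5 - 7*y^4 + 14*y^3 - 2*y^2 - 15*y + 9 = (y - 1)*(y^4 - 6*y^3 + 8*y^2 + 6*y - 9) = (y - 1)^2*(y^3 - 5*y^2 + 3*y + 9) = (y - 3)*(y - 1)^2*(y^2 - 2*y - 3) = (y - 3)^2*(y - 1)^2*(y + 1)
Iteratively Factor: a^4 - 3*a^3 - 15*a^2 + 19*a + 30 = (a + 1)*(a^3 - 4*a^2 - 11*a + 30) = (a - 2)*(a + 1)*(a^2 - 2*a - 15) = (a - 2)*(a + 1)*(a + 3)*(a - 5)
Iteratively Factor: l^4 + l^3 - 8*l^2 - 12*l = (l - 3)*(l^3 + 4*l^2 + 4*l) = (l - 3)*(l + 2)*(l^2 + 2*l) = (l - 3)*(l + 2)^2*(l)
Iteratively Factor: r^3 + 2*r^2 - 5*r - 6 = (r + 3)*(r^2 - r - 2) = (r + 1)*(r + 3)*(r - 2)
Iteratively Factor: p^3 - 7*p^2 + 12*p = (p)*(p^2 - 7*p + 12) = p*(p - 4)*(p - 3)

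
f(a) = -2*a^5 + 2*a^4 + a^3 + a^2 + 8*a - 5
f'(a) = -10*a^4 + 8*a^3 + 3*a^2 + 2*a + 8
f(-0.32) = -7.46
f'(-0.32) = 7.30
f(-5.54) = 12132.36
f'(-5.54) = -10691.00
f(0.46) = -0.96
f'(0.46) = 9.89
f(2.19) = -26.93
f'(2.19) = -119.23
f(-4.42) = 4030.14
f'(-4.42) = -4449.75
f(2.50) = -80.31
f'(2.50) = -233.88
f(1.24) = 7.23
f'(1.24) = 6.70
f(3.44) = -608.31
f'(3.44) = -1024.30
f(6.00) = -12665.00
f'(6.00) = -11104.00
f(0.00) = -5.00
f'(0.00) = 8.00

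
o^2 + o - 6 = (o - 2)*(o + 3)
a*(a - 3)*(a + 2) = a^3 - a^2 - 6*a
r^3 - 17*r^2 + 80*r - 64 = (r - 8)^2*(r - 1)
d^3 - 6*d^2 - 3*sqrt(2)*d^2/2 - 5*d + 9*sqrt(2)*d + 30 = (d - 6)*(d - 5*sqrt(2)/2)*(d + sqrt(2))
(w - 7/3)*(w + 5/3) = w^2 - 2*w/3 - 35/9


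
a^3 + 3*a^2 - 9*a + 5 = (a - 1)^2*(a + 5)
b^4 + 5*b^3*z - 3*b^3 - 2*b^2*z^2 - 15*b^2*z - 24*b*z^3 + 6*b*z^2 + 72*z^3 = (b - 3)*(b - 2*z)*(b + 3*z)*(b + 4*z)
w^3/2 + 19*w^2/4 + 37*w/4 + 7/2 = (w/2 + 1)*(w + 1/2)*(w + 7)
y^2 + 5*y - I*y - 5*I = (y + 5)*(y - I)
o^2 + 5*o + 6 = (o + 2)*(o + 3)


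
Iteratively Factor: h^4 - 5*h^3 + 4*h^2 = (h)*(h^3 - 5*h^2 + 4*h) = h*(h - 4)*(h^2 - h) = h*(h - 4)*(h - 1)*(h)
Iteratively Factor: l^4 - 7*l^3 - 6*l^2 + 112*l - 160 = (l - 5)*(l^3 - 2*l^2 - 16*l + 32) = (l - 5)*(l + 4)*(l^2 - 6*l + 8) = (l - 5)*(l - 4)*(l + 4)*(l - 2)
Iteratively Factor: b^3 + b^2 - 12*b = (b)*(b^2 + b - 12) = b*(b + 4)*(b - 3)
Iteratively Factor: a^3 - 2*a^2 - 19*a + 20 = (a - 1)*(a^2 - a - 20) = (a - 5)*(a - 1)*(a + 4)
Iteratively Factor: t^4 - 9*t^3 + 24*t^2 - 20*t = (t)*(t^3 - 9*t^2 + 24*t - 20) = t*(t - 2)*(t^2 - 7*t + 10) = t*(t - 5)*(t - 2)*(t - 2)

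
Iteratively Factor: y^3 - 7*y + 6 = (y - 2)*(y^2 + 2*y - 3) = (y - 2)*(y - 1)*(y + 3)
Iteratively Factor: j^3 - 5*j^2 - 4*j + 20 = (j + 2)*(j^2 - 7*j + 10) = (j - 5)*(j + 2)*(j - 2)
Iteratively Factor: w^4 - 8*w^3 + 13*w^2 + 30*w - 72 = (w + 2)*(w^3 - 10*w^2 + 33*w - 36) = (w - 4)*(w + 2)*(w^2 - 6*w + 9) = (w - 4)*(w - 3)*(w + 2)*(w - 3)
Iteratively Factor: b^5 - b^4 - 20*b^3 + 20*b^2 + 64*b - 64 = (b - 1)*(b^4 - 20*b^2 + 64) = (b - 4)*(b - 1)*(b^3 + 4*b^2 - 4*b - 16) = (b - 4)*(b - 1)*(b + 2)*(b^2 + 2*b - 8) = (b - 4)*(b - 1)*(b + 2)*(b + 4)*(b - 2)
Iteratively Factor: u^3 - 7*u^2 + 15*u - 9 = (u - 3)*(u^2 - 4*u + 3) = (u - 3)*(u - 1)*(u - 3)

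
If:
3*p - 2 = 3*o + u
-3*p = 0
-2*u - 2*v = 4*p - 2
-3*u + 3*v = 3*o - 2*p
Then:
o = -1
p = 0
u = 1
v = 0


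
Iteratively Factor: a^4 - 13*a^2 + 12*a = (a - 3)*(a^3 + 3*a^2 - 4*a) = (a - 3)*(a - 1)*(a^2 + 4*a) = a*(a - 3)*(a - 1)*(a + 4)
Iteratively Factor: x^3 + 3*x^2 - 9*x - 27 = (x + 3)*(x^2 - 9) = (x - 3)*(x + 3)*(x + 3)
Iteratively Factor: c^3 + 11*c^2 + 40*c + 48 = (c + 4)*(c^2 + 7*c + 12) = (c + 4)^2*(c + 3)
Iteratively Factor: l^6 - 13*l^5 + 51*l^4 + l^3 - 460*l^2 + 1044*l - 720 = (l - 2)*(l^5 - 11*l^4 + 29*l^3 + 59*l^2 - 342*l + 360) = (l - 3)*(l - 2)*(l^4 - 8*l^3 + 5*l^2 + 74*l - 120) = (l - 3)*(l - 2)*(l + 3)*(l^3 - 11*l^2 + 38*l - 40) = (l - 3)*(l - 2)^2*(l + 3)*(l^2 - 9*l + 20) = (l - 5)*(l - 3)*(l - 2)^2*(l + 3)*(l - 4)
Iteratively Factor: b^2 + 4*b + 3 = (b + 3)*(b + 1)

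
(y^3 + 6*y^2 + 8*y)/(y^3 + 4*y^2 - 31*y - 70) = y*(y + 4)/(y^2 + 2*y - 35)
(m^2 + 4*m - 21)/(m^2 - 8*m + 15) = (m + 7)/(m - 5)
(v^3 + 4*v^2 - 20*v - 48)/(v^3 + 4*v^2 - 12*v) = (v^2 - 2*v - 8)/(v*(v - 2))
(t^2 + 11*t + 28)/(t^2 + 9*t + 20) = (t + 7)/(t + 5)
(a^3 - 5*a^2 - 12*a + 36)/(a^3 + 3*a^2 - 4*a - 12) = (a - 6)/(a + 2)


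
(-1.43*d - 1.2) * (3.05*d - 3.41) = -4.3615*d^2 + 1.2163*d + 4.092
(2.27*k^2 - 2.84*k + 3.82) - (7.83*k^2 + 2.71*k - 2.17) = -5.56*k^2 - 5.55*k + 5.99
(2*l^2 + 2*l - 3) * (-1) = -2*l^2 - 2*l + 3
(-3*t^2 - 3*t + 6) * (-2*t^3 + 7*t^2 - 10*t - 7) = 6*t^5 - 15*t^4 - 3*t^3 + 93*t^2 - 39*t - 42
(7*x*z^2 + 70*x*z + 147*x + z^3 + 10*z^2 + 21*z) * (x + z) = 7*x^2*z^2 + 70*x^2*z + 147*x^2 + 8*x*z^3 + 80*x*z^2 + 168*x*z + z^4 + 10*z^3 + 21*z^2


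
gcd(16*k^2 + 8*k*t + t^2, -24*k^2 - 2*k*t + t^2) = 4*k + t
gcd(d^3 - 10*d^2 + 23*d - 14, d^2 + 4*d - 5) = d - 1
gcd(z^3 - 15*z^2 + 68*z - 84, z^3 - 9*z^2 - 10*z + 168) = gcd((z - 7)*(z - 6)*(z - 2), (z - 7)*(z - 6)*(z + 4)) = z^2 - 13*z + 42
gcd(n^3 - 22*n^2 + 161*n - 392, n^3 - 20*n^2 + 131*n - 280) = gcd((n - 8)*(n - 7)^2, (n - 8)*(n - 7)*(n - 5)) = n^2 - 15*n + 56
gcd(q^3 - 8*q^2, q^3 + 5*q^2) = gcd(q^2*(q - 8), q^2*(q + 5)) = q^2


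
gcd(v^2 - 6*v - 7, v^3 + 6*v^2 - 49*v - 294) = v - 7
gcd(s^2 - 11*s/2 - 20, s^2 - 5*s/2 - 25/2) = s + 5/2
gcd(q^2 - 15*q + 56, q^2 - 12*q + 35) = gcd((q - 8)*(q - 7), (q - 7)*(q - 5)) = q - 7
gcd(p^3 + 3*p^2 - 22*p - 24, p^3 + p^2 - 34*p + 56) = p - 4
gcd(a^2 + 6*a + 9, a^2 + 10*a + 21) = a + 3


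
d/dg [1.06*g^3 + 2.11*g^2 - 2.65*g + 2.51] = 3.18*g^2 + 4.22*g - 2.65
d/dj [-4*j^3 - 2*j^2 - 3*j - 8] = -12*j^2 - 4*j - 3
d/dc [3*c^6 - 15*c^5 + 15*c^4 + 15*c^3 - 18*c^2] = 3*c*(6*c^4 - 25*c^3 + 20*c^2 + 15*c - 12)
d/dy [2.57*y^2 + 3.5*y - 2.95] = 5.14*y + 3.5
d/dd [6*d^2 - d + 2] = 12*d - 1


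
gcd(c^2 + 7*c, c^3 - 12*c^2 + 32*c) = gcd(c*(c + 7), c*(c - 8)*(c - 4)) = c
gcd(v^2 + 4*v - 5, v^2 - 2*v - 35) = v + 5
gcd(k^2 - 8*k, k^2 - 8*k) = k^2 - 8*k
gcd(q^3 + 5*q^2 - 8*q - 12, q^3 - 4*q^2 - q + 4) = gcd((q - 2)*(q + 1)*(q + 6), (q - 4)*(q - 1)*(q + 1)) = q + 1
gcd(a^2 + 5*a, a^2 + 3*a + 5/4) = 1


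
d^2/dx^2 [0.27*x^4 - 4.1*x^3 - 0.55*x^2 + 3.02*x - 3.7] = 3.24*x^2 - 24.6*x - 1.1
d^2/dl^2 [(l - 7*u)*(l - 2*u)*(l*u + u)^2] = u^2*(12*l^2 - 54*l*u + 12*l + 28*u^2 - 36*u + 2)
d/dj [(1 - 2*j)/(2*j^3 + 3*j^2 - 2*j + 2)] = 2*(4*j^3 - 3*j - 1)/(4*j^6 + 12*j^5 + j^4 - 4*j^3 + 16*j^2 - 8*j + 4)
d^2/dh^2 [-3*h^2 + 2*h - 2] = -6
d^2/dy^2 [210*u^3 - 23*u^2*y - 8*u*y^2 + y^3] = -16*u + 6*y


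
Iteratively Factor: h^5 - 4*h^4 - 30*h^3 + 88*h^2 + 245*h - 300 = (h - 1)*(h^4 - 3*h^3 - 33*h^2 + 55*h + 300) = (h - 1)*(h + 4)*(h^3 - 7*h^2 - 5*h + 75) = (h - 1)*(h + 3)*(h + 4)*(h^2 - 10*h + 25) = (h - 5)*(h - 1)*(h + 3)*(h + 4)*(h - 5)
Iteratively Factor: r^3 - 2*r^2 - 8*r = (r - 4)*(r^2 + 2*r) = r*(r - 4)*(r + 2)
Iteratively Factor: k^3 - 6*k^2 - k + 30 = (k + 2)*(k^2 - 8*k + 15) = (k - 5)*(k + 2)*(k - 3)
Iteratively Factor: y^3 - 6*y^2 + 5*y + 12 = (y + 1)*(y^2 - 7*y + 12) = (y - 3)*(y + 1)*(y - 4)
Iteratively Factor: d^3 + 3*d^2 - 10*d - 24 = (d + 2)*(d^2 + d - 12) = (d + 2)*(d + 4)*(d - 3)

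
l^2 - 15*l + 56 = (l - 8)*(l - 7)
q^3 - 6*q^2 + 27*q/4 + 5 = (q - 4)*(q - 5/2)*(q + 1/2)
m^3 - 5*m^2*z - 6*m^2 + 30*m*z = m*(m - 6)*(m - 5*z)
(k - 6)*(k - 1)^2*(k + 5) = k^4 - 3*k^3 - 27*k^2 + 59*k - 30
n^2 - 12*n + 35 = (n - 7)*(n - 5)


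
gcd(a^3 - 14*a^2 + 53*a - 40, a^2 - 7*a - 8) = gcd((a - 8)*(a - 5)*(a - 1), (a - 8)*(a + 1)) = a - 8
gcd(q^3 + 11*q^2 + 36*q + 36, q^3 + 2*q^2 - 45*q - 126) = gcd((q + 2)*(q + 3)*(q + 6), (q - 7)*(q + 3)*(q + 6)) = q^2 + 9*q + 18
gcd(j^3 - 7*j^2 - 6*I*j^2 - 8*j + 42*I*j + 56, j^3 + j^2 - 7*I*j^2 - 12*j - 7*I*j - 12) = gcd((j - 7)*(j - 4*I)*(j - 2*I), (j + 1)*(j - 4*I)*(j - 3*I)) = j - 4*I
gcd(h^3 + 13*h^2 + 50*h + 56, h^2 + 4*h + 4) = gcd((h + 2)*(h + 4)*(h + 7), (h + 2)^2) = h + 2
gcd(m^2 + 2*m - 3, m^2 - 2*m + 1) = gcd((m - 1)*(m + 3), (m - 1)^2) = m - 1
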